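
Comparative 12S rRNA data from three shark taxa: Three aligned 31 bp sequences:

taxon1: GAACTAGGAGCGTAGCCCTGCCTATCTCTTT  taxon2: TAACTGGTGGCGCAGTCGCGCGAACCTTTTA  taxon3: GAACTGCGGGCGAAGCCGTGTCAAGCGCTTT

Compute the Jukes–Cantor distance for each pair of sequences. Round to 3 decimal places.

taxon1–taxon2: 13/31 sites differ → p ≈ 0.419355, d = −0.75 ln(1 − 0.55914) = 0.614271 ≈ 0.614.
taxon1–taxon3: 9/31 sites differ → p ≈ 0.290323, d = −0.75 ln(1 − 0.387097) = 0.367161 ≈ 0.367.
taxon2–taxon3: 12/31 sites differ → p ≈ 0.387097, d = −0.75 ln(1 − 0.516129) = 0.544453 ≈ 0.544.

d(taxon1,taxon2) = 0.614, d(taxon1,taxon3) = 0.367, d(taxon2,taxon3) = 0.544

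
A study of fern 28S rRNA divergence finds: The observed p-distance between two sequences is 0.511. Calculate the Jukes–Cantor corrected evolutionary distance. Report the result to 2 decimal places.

0.86

d = −(3/4) ln(1 − 4p/3) = −0.75 ln(1 − 0.681333) = −0.75 ln(0.318667)
  = −0.75 × (-1.143609) = 0.857707 substitutions/site.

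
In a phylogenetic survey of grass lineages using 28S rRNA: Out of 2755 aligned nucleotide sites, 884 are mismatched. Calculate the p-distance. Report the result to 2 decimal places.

p = 884/2755 = 0.320871… ≈ 0.32 (to 2 d.p.).

0.32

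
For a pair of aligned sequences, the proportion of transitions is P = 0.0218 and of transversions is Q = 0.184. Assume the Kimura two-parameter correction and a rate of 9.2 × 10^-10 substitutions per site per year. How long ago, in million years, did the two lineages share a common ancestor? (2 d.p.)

Under the Kimura two-parameter model, d = −½ ln(1 − 2P − Q) − ¼ ln(1 − 2Q).
1 − 2P − Q = 0.7724, giving −½ ln(0.7724) = 0.129126.
1 − 2Q = 0.632, giving −¼ ln(0.632) = 0.114716.
d = 0.129126 + 0.114716 = 0.243842.
Under a molecular clock d = 2μt, so t = d/(2μ) = 0.243842 / (2 × 9.2 × 10^-10) = 132.52 million years.

132.52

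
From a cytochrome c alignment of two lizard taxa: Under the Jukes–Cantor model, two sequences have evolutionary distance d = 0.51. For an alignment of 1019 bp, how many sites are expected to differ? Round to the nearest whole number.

377

Invert JC69: p = (3/4)(1 − e^(−4d/3)) = 0.75 × (1 − e^(-0.68)) = 0.75 × (1 − 0.506617) = 0.370037.
Expected differing sites = pL ≈ 0.370037 × 1019 = 377.067703 ≈ 377.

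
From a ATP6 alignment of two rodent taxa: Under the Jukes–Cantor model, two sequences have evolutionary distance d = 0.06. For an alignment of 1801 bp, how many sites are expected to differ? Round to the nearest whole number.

Invert JC69: p = (3/4)(1 − e^(−4d/3)) = 0.75 × (1 − e^(-0.08)) = 0.75 × (1 − 0.923116) = 0.057663.
Expected differing sites = pL ≈ 0.057663 × 1801 = 103.851063 ≈ 104.

104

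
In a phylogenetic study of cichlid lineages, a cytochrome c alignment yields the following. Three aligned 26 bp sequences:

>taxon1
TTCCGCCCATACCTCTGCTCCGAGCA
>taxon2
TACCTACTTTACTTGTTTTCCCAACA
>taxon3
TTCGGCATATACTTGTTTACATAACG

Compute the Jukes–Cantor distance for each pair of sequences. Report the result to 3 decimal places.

d(taxon1,taxon2) = 0.623, d(taxon1,taxon3) = 0.717, d(taxon2,taxon3) = 0.539

taxon1–taxon2: 11/26 sites differ → p ≈ 0.423077, d = −0.75 ln(1 − 0.564103) = 0.622762 ≈ 0.623.
taxon1–taxon3: 12/26 sites differ → p ≈ 0.461538, d = −0.75 ln(1 − 0.615384) = 0.716632 ≈ 0.717.
taxon2–taxon3: 10/26 sites differ → p ≈ 0.384615, d = −0.75 ln(1 − 0.51282) = 0.539341 ≈ 0.539.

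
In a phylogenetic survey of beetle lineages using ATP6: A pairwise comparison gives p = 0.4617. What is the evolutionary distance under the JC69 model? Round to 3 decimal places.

d = −(3/4) ln(1 − 4p/3) = −0.75 ln(1 − 0.6156) = −0.75 ln(0.3844)
  = −0.75 × (-0.956072) = 0.717054 substitutions/site.

0.717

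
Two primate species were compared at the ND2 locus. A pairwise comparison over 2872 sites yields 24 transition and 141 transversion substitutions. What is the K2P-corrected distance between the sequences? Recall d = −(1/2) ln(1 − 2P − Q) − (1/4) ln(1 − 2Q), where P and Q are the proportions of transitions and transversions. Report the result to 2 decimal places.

0.06

P = 24/2872 ≈ 0.008357 and Q = 141/2872 ≈ 0.049095.
Under the Kimura two-parameter model, d = −½ ln(1 − 2P − Q) − ¼ ln(1 − 2Q).
1 − 2P − Q = 0.934191, giving −½ ln(0.934191) = 0.034037.
1 − 2Q = 0.90181, giving −¼ ln(0.90181) = 0.025838.
d = 0.034037 + 0.025838 = 0.059875.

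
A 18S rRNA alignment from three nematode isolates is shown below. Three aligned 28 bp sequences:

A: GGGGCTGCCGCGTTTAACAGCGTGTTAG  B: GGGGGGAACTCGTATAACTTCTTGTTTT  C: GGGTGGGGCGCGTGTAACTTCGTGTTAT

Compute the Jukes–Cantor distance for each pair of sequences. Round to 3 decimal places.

A–B: 11/28 sites differ → p ≈ 0.392857, d = −0.75 ln(1 − 0.523809) = 0.556452 ≈ 0.556.
A–C: 8/28 sites differ → p ≈ 0.285714, d = −0.75 ln(1 − 0.380952) = 0.359679 ≈ 0.360.
B–C: 7/28 sites differ → p = 0.25, d = −0.75 ln(1 − 0.333333) = 0.304098 ≈ 0.304.

d(A,B) = 0.556, d(A,C) = 0.360, d(B,C) = 0.304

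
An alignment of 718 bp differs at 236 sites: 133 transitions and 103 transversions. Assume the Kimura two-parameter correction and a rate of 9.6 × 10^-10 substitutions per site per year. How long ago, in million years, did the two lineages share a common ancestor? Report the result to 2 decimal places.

231.89

P = 133/718 ≈ 0.185237 and Q = 103/718 ≈ 0.143454.
Under the Kimura two-parameter model, d = −½ ln(1 − 2P − Q) − ¼ ln(1 − 2Q).
1 − 2P − Q = 0.486072, giving −½ ln(0.486072) = 0.360699.
1 − 2Q = 0.713092, giving −¼ ln(0.713092) = 0.084536.
d = 0.360699 + 0.084536 = 0.445235.
Under a molecular clock d = 2μt, so t = d/(2μ) = 0.445235 / (2 × 9.6 × 10^-10) = 231.89 million years.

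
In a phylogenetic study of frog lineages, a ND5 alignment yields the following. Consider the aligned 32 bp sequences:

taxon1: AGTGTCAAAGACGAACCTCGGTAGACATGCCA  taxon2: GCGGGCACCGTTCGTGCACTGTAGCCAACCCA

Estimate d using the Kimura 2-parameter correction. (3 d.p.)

Of 32 sites, 3 differences are transitions and 14 are transversions, so P = 3/32 = 0.09375 and Q = 14/32 = 0.4375.
Under the Kimura two-parameter model, d = −½ ln(1 − 2P − Q) − ¼ ln(1 − 2Q).
1 − 2P − Q = 0.375, giving −½ ln(0.375) = 0.490415.
1 − 2Q = 0.125, giving −¼ ln(0.125) = 0.519860.
d = 0.490415 + 0.519860 = 1.010275.

1.010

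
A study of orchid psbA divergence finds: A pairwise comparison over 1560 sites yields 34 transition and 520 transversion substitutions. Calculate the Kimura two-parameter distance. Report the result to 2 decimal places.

P = 34/1560 ≈ 0.021795 and Q = 520/1560 ≈ 0.333333.
Under the Kimura two-parameter model, d = −½ ln(1 − 2P − Q) − ¼ ln(1 − 2Q).
1 − 2P − Q = 0.623077, giving −½ ln(0.623077) = 0.236543.
1 − 2Q = 0.333334, giving −¼ ln(0.333334) = 0.274653.
d = 0.236543 + 0.274653 = 0.511196.

0.51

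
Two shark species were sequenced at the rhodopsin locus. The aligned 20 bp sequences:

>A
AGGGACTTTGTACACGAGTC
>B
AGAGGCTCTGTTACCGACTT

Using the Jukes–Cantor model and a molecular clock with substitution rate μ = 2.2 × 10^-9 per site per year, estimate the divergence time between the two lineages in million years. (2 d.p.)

129.91

The sequences differ at 8 of 20 sites (3, 5, 8, 12, 13, 14, 18, 20), so p = 8/20 = 0.4.
d = −(3/4) ln(1 − 4p/3) = −0.75 ln(1 − 0.533333) = −0.75 ln(0.466667)
  = −0.75 × (-0.762139) = 0.571604 substitutions/site.
Under a molecular clock d = 2μt, so t = d/(2μ) = 0.571604 / (2 × 2.2 × 10^-9) = 129.91 million years.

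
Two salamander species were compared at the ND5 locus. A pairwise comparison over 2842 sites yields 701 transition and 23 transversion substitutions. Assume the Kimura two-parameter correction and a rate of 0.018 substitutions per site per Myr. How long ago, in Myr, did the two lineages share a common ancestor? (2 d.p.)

9.78

P = 701/2842 ≈ 0.246657 and Q = 23/2842 ≈ 0.008093.
Under the Kimura two-parameter model, d = −½ ln(1 − 2P − Q) − ¼ ln(1 − 2Q).
1 − 2P − Q = 0.498593, giving −½ ln(0.498593) = 0.347983.
1 − 2Q = 0.983814, giving −¼ ln(0.983814) = 0.004080.
d = 0.347983 + 0.004080 = 0.352063.
Under a molecular clock d = 2μt, so t = d/(2μ) = 0.352063 / (2 × 0.018) = 9.78 Myr.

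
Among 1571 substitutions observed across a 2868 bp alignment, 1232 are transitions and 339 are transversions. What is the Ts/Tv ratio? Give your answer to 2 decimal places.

3.63

R = 1232/339 = 3.634218… ≈ 3.63 (to 2 d.p.).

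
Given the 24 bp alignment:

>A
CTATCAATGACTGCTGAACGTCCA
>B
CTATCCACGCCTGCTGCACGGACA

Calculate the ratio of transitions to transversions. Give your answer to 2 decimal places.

0.20

Transitions are A↔G and C↔T; transversions are all other mismatches.
Transitions: 1. Transversions: 5.
R = 1/5 = 0.20.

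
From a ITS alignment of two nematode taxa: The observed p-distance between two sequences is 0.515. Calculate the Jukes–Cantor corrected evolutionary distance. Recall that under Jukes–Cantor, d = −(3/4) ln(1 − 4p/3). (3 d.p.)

d = −(3/4) ln(1 − 4p/3) = −0.75 ln(1 − 0.686667) = −0.75 ln(0.313333)
  = −0.75 × (-1.160489) = 0.870367 substitutions/site.

0.870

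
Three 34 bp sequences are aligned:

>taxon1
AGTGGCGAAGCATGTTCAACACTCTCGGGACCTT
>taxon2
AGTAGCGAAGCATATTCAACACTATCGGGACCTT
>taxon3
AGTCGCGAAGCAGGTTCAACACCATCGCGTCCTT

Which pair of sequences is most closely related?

taxon1–taxon2: 3/34 differ, p = 0.088, d = 0.094.
taxon1–taxon3: 6/34 differ, p = 0.176, d = 0.201.
taxon2–taxon3: 6/34 differ, p = 0.176, d = 0.201.
The smallest distance is between taxon1 and taxon2.

taxon1 and taxon2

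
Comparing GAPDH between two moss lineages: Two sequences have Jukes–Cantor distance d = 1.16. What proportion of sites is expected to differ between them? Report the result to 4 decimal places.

0.5903

p = (3/4)(1 − e^(−4d/3)) = 0.75 × (1 − e^(-1.546667)) = 0.75 × (1 − 0.212957) = 0.590282.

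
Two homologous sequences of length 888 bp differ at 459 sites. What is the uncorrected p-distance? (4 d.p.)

0.5169

p = 459/888 = 0.516891… ≈ 0.5169 (to 4 d.p.).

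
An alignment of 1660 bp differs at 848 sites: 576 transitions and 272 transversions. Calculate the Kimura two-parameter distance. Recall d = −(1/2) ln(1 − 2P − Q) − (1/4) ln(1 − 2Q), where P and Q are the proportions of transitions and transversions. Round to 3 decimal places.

P = 576/1660 ≈ 0.346988 and Q = 272/1660 ≈ 0.163855.
Under the Kimura two-parameter model, d = −½ ln(1 − 2P − Q) − ¼ ln(1 − 2Q).
1 − 2P − Q = 0.142169, giving −½ ln(0.142169) = 0.975369.
1 − 2Q = 0.67229, giving −¼ ln(0.67229) = 0.099266.
d = 0.975369 + 0.099266 = 1.074635.

1.075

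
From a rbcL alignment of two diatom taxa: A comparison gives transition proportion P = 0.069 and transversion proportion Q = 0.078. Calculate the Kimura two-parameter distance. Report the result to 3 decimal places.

Under the Kimura two-parameter model, d = −½ ln(1 − 2P − Q) − ¼ ln(1 − 2Q).
1 − 2P − Q = 0.784, giving −½ ln(0.784) = 0.121673.
1 − 2Q = 0.844, giving −¼ ln(0.844) = 0.042401.
d = 0.121673 + 0.042401 = 0.164074.

0.164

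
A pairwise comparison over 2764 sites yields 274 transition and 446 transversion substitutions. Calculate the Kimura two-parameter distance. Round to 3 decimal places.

P = 274/2764 ≈ 0.099132 and Q = 446/2764 ≈ 0.16136.
Under the Kimura two-parameter model, d = −½ ln(1 − 2P − Q) − ¼ ln(1 − 2Q).
1 − 2P − Q = 0.640376, giving −½ ln(0.640376) = 0.222850.
1 − 2Q = 0.67728, giving −¼ ln(0.67728) = 0.097418.
d = 0.222850 + 0.097418 = 0.320268.

0.320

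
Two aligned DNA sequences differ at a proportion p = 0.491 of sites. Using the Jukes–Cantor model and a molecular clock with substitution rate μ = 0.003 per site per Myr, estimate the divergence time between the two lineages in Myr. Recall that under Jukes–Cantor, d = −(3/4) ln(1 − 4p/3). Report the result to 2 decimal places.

d = −(3/4) ln(1 − 4p/3) = −0.75 ln(1 − 0.654667) = −0.75 ln(0.345333)
  = −0.75 × (-1.063246) = 0.797435 substitutions/site.
Under a molecular clock d = 2μt, so t = d/(2μ) = 0.797435 / (2 × 0.003) = 132.91 Myr.

132.91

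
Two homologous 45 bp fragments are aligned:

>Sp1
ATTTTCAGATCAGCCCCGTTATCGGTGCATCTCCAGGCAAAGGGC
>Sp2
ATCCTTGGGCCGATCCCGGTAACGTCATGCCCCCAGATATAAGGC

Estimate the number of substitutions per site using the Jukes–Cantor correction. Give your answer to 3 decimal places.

The sequences differ at 22 of 45 sites, so p = 22/45 ≈ 0.488889.
d = −(3/4) ln(1 − 4p/3) = −0.75 ln(1 − 0.651852) = −0.75 ln(0.348148)
  = −0.75 × (-1.055128) = 0.791346 substitutions/site.

0.791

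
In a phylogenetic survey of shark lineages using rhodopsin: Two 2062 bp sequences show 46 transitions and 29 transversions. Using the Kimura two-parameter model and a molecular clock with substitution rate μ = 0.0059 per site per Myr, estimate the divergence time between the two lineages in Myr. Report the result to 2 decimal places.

P = 46/2062 ≈ 0.022308 and Q = 29/2062 ≈ 0.014064.
Under the Kimura two-parameter model, d = −½ ln(1 − 2P − Q) − ¼ ln(1 − 2Q).
1 − 2P − Q = 0.94132, giving −½ ln(0.94132) = 0.030236.
1 − 2Q = 0.971872, giving −¼ ln(0.971872) = 0.007133.
d = 0.030236 + 0.007133 = 0.037369.
Under a molecular clock d = 2μt, so t = d/(2μ) = 0.037369 / (2 × 0.0059) = 3.17 Myr.

3.17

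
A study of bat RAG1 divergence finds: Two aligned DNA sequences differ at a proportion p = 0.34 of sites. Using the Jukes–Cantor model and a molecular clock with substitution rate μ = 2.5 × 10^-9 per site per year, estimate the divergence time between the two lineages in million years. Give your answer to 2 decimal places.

d = −(3/4) ln(1 − 4p/3) = −0.75 ln(1 − 0.453333) = −0.75 ln(0.546667)
  = −0.75 × (-0.603915) = 0.452936 substitutions/site.
Under a molecular clock d = 2μt, so t = d/(2μ) = 0.452936 / (2 × 2.5 × 10^-9) = 90.59 million years.

90.59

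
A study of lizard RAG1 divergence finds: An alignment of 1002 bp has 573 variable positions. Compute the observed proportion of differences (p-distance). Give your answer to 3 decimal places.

0.572

p = 573/1002 = 0.571856… ≈ 0.572 (to 3 d.p.).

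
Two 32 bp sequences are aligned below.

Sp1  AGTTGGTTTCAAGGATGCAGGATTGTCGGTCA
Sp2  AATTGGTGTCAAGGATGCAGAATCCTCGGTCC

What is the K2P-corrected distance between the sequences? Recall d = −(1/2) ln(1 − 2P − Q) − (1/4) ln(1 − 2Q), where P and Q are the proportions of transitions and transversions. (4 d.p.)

0.2170

Of 32 sites, 3 differences are transitions and 3 are transversions, so P = 3/32 = 0.09375 and Q = 3/32 = 0.09375.
Under the Kimura two-parameter model, d = −½ ln(1 − 2P − Q) − ¼ ln(1 − 2Q).
1 − 2P − Q = 0.71875, giving −½ ln(0.71875) = 0.165121.
1 − 2Q = 0.8125, giving −¼ ln(0.8125) = 0.051910.
d = 0.165121 + 0.051910 = 0.217031.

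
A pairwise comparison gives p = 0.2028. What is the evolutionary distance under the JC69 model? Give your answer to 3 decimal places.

d = −(3/4) ln(1 − 4p/3) = −0.75 ln(1 − 0.2704) = −0.75 ln(0.7296)
  = −0.75 × (-0.315259) = 0.236444 substitutions/site.

0.236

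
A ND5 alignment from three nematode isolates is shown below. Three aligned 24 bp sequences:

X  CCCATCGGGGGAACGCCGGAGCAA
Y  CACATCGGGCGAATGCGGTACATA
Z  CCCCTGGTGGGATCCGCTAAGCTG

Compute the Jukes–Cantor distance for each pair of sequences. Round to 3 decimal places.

d(X,Y) = 0.441, d(X,Z) = 0.608, d(Y,Z) = 1.344

X–Y: 8/24 sites differ → p ≈ 0.333333, d = −0.75 ln(1 − 0.444444) = 0.440839 ≈ 0.441.
X–Z: 10/24 sites differ → p ≈ 0.416667, d = −0.75 ln(1 − 0.555556) = 0.608198 ≈ 0.608.
Y–Z: 15/24 sites differ → p = 0.625, d = −0.75 ln(1 − 0.833333) = 1.343818 ≈ 1.344.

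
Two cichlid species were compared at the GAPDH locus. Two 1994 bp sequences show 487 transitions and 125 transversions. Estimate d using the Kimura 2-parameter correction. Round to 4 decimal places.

P = 487/1994 ≈ 0.244233 and Q = 125/1994 ≈ 0.062688.
Under the Kimura two-parameter model, d = −½ ln(1 − 2P − Q) − ¼ ln(1 − 2Q).
1 − 2P − Q = 0.448846, giving −½ ln(0.448846) = 0.400538.
1 − 2Q = 0.874624, giving −¼ ln(0.874624) = 0.033490.
d = 0.400538 + 0.033490 = 0.434028.

0.4340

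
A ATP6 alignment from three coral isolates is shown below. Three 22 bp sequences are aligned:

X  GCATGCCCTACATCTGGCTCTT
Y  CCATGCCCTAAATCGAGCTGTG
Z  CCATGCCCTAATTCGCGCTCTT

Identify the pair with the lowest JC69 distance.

Y and Z

X–Y: 6/22 differ, p = 0.273, d = 0.339.
X–Z: 5/22 differ, p = 0.227, d = 0.271.
Y–Z: 4/22 differ, p = 0.182, d = 0.208.
The smallest distance is between Y and Z.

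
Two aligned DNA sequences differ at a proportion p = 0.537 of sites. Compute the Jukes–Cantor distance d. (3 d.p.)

0.944

d = −(3/4) ln(1 − 4p/3) = −0.75 ln(1 − 0.716) = −0.75 ln(0.284)
  = −0.75 × (-1.258781) = 0.944086 substitutions/site.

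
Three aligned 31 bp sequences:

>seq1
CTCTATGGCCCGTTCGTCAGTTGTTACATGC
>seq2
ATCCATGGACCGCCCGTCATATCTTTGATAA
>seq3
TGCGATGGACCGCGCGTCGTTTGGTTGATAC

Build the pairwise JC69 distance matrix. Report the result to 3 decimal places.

seq1–seq2: 12/31 sites differ → p ≈ 0.387097, d = −0.75 ln(1 − 0.516129) = 0.544453 ≈ 0.544.
seq1–seq3: 12/31 sites differ → p ≈ 0.387097, d = −0.75 ln(1 − 0.516129) = 0.544453 ≈ 0.544.
seq2–seq3: 9/31 sites differ → p ≈ 0.290323, d = −0.75 ln(1 − 0.387097) = 0.367161 ≈ 0.367.

d(seq1,seq2) = 0.544, d(seq1,seq3) = 0.544, d(seq2,seq3) = 0.367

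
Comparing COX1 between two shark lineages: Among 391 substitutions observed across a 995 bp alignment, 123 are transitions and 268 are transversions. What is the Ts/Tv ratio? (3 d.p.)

R = 123/268 = 0.458955… ≈ 0.459 (to 3 d.p.).

0.459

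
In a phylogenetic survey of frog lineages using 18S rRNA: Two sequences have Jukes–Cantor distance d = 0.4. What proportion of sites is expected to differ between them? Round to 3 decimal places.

0.310

p = (3/4)(1 − e^(−4d/3)) = 0.75 × (1 − e^(-0.533333)) = 0.75 × (1 − 0.586646) = 0.310016.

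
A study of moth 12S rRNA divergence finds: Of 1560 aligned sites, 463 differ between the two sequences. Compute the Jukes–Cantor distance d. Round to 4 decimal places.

0.3778

p = 463/1560 ≈ 0.296795.
d = −(3/4) ln(1 − 4p/3) = −0.75 ln(1 − 0.395727) = −0.75 ln(0.604273)
  = −0.75 × (-0.503729) = 0.377797 substitutions/site.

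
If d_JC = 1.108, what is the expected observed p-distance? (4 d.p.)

p = (3/4)(1 − e^(−4d/3)) = 0.75 × (1 − e^(-1.477333)) = 0.75 × (1 − 0.228246) = 0.578816.

0.5788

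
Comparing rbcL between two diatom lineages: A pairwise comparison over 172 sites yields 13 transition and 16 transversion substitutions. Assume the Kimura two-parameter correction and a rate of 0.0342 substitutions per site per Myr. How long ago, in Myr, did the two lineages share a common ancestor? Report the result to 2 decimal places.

2.80

P = 13/172 ≈ 0.075581 and Q = 16/172 ≈ 0.093023.
Under the Kimura two-parameter model, d = −½ ln(1 − 2P − Q) − ¼ ln(1 − 2Q).
1 − 2P − Q = 0.755815, giving −½ ln(0.755815) = 0.139979.
1 − 2Q = 0.813954, giving −¼ ln(0.813954) = 0.051463.
d = 0.139979 + 0.051463 = 0.191442.
Under a molecular clock d = 2μt, so t = d/(2μ) = 0.191442 / (2 × 0.0342) = 2.80 Myr.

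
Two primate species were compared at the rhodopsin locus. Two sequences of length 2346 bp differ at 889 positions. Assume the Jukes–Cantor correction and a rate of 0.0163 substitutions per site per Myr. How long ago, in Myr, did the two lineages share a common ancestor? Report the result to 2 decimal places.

p = 889/2346 ≈ 0.378943.
d = −(3/4) ln(1 − 4p/3) = −0.75 ln(1 − 0.505257) = −0.75 ln(0.494743)
  = −0.75 × (-0.703717) = 0.527788 substitutions/site.
Under a molecular clock d = 2μt, so t = d/(2μ) = 0.527788 / (2 × 0.0163) = 16.19 Myr.

16.19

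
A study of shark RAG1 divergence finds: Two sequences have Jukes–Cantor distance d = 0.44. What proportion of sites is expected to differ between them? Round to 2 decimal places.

p = (3/4)(1 − e^(−4d/3)) = 0.75 × (1 − e^(-0.586667)) = 0.75 × (1 − 0.556178) = 0.332867.

0.33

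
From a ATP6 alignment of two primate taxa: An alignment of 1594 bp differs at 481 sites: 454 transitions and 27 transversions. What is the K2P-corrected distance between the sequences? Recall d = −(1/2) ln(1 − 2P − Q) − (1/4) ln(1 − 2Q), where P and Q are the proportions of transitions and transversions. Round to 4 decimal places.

P = 454/1594 ≈ 0.284818 and Q = 27/1594 ≈ 0.016939.
Under the Kimura two-parameter model, d = −½ ln(1 − 2P − Q) − ¼ ln(1 − 2Q).
1 − 2P − Q = 0.413425, giving −½ ln(0.413425) = 0.441640.
1 − 2Q = 0.966122, giving −¼ ln(0.966122) = 0.008616.
d = 0.441640 + 0.008616 = 0.450256.

0.4503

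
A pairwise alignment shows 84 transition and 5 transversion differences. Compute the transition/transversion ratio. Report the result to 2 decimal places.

16.80

R = 84/5 = 16.80.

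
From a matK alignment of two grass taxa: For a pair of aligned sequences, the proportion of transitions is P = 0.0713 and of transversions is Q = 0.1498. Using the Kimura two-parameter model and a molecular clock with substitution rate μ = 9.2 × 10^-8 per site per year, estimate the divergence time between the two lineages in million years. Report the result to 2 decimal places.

1.42

Under the Kimura two-parameter model, d = −½ ln(1 − 2P − Q) − ¼ ln(1 − 2Q).
1 − 2P − Q = 0.7076, giving −½ ln(0.7076) = 0.172938.
1 − 2Q = 0.7004, giving −¼ ln(0.7004) = 0.089026.
d = 0.172938 + 0.089026 = 0.261964.
Under a molecular clock d = 2μt, so t = d/(2μ) = 0.261964 / (2 × 9.2 × 10^-8) = 1.42 million years.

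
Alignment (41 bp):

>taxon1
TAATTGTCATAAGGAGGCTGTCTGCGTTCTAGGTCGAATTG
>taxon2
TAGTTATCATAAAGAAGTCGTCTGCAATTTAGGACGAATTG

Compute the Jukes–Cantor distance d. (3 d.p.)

The sequences differ at 10 of 41 sites (3, 6, 13, 16, 18, 19, 26, 27, 29, 34), so p = 10/41 ≈ 0.243902.
d = −(3/4) ln(1 − 4p/3) = −0.75 ln(1 − 0.325203) = −0.75 ln(0.674797)
  = −0.75 × (-0.393343) = 0.295007 substitutions/site.

0.295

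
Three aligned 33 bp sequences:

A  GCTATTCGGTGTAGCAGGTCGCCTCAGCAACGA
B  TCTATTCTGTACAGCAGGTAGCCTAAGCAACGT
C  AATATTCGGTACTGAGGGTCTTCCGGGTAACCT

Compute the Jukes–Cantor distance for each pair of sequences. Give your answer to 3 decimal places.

d(A,B) = 0.249, d(A,C) = 0.699, d(B,C) = 0.625

A–B: 7/33 sites differ → p ≈ 0.212121, d = −0.75 ln(1 − 0.282828) = 0.249330 ≈ 0.249.
A–C: 15/33 sites differ → p ≈ 0.454545, d = −0.75 ln(1 − 0.60606) = 0.698667 ≈ 0.699.
B–C: 14/33 sites differ → p ≈ 0.424242, d = −0.75 ln(1 − 0.565656) = 0.625439 ≈ 0.625.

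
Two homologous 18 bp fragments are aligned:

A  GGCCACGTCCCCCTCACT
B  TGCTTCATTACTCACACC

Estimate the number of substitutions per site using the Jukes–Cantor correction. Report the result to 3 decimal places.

The sequences differ at 9 of 18 sites (1, 4, 5, 7, 9, 10, 12, 14, 18), so p = 9/18 = 0.5.
d = −(3/4) ln(1 − 4p/3) = −0.75 ln(1 − 0.666667) = −0.75 ln(0.333333)
  = −0.75 × (-1.098613) = 0.823960 substitutions/site.

0.824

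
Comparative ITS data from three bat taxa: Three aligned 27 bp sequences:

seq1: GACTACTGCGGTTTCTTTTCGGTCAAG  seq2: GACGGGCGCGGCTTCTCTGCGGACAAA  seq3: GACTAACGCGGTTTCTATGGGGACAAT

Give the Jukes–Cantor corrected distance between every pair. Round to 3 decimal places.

d(seq1,seq2) = 0.441, d(seq1,seq3) = 0.318, d(seq2,seq3) = 0.318

seq1–seq2: 9/27 sites differ → p ≈ 0.333333, d = −0.75 ln(1 − 0.444444) = 0.440839 ≈ 0.441.
seq1–seq3: 7/27 sites differ → p ≈ 0.259259, d = −0.75 ln(1 − 0.345679) = 0.318118 ≈ 0.318.
seq2–seq3: 7/27 sites differ → p ≈ 0.259259, d = −0.75 ln(1 − 0.345679) = 0.318118 ≈ 0.318.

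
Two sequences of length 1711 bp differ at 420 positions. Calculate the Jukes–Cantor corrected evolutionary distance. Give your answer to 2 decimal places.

p = 420/1711 ≈ 0.24547.
d = −(3/4) ln(1 − 4p/3) = −0.75 ln(1 − 0.327293) = −0.75 ln(0.672707)
  = −0.75 × (-0.396445) = 0.297334 substitutions/site.

0.30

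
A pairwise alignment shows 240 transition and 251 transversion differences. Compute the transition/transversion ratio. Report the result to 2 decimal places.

0.96

R = 240/251 = 0.956175… ≈ 0.96 (to 2 d.p.).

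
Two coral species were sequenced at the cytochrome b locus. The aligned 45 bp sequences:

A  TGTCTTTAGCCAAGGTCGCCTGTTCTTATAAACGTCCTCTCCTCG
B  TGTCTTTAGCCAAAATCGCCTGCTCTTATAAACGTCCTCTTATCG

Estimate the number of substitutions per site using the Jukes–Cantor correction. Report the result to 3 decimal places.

The sequences differ at 5 of 45 sites (14, 15, 23, 41, 42), so p = 5/45 ≈ 0.111111.
d = −(3/4) ln(1 − 4p/3) = −0.75 ln(1 − 0.148148) = −0.75 ln(0.851852)
  = −0.75 × (-0.160342) = 0.120257 substitutions/site.

0.120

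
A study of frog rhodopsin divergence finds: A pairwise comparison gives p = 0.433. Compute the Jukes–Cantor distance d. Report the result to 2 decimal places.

d = −(3/4) ln(1 − 4p/3) = −0.75 ln(1 − 0.577333) = −0.75 ln(0.422667)
  = −0.75 × (-0.861171) = 0.645878 substitutions/site.

0.65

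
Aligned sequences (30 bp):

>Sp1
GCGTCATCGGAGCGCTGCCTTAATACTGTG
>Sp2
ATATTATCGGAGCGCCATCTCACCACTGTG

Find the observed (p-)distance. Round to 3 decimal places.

0.333

The sequences differ at 10 of 30 positions (sites 1, 2, 3, 5, 16, 17, 18, 21, 23, 24).
p = 10/30 = 0.333333… ≈ 0.333 (to 3 d.p.).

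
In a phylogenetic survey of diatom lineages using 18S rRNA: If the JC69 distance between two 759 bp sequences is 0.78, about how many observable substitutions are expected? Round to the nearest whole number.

Invert JC69: p = (3/4)(1 − e^(−4d/3)) = 0.75 × (1 − e^(-1.04)) = 0.75 × (1 − 0.353455) = 0.484909.
Expected differing sites = pL ≈ 0.484909 × 759 = 368.045931 ≈ 368.

368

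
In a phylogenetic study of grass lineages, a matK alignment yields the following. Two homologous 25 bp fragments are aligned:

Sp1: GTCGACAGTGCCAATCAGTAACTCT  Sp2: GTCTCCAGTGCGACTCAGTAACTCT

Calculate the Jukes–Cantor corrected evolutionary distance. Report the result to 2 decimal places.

0.18

The sequences differ at 4 of 25 sites (4, 5, 12, 14), so p = 4/25 = 0.16.
d = −(3/4) ln(1 − 4p/3) = −0.75 ln(1 − 0.213333) = −0.75 ln(0.786667)
  = −0.75 × (-0.239950) = 0.179963 substitutions/site.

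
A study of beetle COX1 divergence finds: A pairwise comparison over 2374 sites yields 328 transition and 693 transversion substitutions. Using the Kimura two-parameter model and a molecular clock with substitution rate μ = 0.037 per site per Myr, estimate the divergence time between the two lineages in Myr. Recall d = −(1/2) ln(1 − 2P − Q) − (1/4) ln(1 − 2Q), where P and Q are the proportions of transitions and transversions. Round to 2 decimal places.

P = 328/2374 ≈ 0.138163 and Q = 693/2374 ≈ 0.291912.
Under the Kimura two-parameter model, d = −½ ln(1 − 2P − Q) − ¼ ln(1 − 2Q).
1 − 2P − Q = 0.431762, giving −½ ln(0.431762) = 0.419940.
1 − 2Q = 0.416176, giving −¼ ln(0.416176) = 0.219162.
d = 0.419940 + 0.219162 = 0.639102.
Under a molecular clock d = 2μt, so t = d/(2μ) = 0.639102 / (2 × 0.037) = 8.64 Myr.

8.64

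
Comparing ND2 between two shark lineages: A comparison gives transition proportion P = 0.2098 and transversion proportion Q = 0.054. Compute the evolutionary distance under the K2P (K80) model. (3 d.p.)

0.349

Under the Kimura two-parameter model, d = −½ ln(1 − 2P − Q) − ¼ ln(1 − 2Q).
1 − 2P − Q = 0.5264, giving −½ ln(0.5264) = 0.320847.
1 − 2Q = 0.892, giving −¼ ln(0.892) = 0.028572.
d = 0.320847 + 0.028572 = 0.349419.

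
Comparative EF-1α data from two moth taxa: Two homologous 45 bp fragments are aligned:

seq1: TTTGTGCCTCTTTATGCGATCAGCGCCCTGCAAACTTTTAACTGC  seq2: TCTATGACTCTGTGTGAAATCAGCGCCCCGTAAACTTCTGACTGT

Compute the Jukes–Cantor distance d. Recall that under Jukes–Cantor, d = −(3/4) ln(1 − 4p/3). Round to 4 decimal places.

0.3295

The sequences differ at 12 of 45 sites, so p = 12/45 ≈ 0.266667.
d = −(3/4) ln(1 − 4p/3) = −0.75 ln(1 − 0.355556) = −0.75 ln(0.644444)
  = −0.75 × (-0.439367) = 0.329525 substitutions/site.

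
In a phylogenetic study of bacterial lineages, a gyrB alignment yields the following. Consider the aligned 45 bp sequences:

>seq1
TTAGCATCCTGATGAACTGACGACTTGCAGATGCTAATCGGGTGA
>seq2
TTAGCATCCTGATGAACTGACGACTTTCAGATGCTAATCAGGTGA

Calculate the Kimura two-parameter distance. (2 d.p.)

0.05

Of 45 sites, 1 differences are transitions and 1 are transversions, so P = 1/45 ≈ 0.022222 and Q = 1/45 ≈ 0.022222.
Under the Kimura two-parameter model, d = −½ ln(1 − 2P − Q) − ¼ ln(1 − 2Q).
1 − 2P − Q = 0.933334, giving −½ ln(0.933334) = 0.034496.
1 − 2Q = 0.955556, giving −¼ ln(0.955556) = 0.011365.
d = 0.034496 + 0.011365 = 0.045861.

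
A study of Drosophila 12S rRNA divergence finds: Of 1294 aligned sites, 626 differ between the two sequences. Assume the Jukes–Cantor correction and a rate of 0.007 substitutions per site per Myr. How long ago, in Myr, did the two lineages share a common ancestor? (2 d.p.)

55.48

p = 626/1294 ≈ 0.483771.
d = −(3/4) ln(1 − 4p/3) = −0.75 ln(1 − 0.645028) = −0.75 ln(0.354972)
  = −0.75 × (-1.035716) = 0.776787 substitutions/site.
Under a molecular clock d = 2μt, so t = d/(2μ) = 0.776787 / (2 × 0.007) = 55.48 Myr.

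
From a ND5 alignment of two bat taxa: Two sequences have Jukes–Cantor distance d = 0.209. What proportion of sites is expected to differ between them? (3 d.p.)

0.182

p = (3/4)(1 − e^(−4d/3)) = 0.75 × (1 − e^(-0.278667)) = 0.75 × (1 − 0.756792) = 0.182406.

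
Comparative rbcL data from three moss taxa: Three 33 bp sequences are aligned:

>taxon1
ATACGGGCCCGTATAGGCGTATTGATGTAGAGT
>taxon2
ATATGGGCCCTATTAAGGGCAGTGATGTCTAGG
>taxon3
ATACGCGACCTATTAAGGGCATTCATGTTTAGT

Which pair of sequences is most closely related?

taxon1–taxon2: 11/33 differ, p = 0.333, d = 0.441.
taxon1–taxon3: 11/33 differ, p = 0.333, d = 0.441.
taxon2–taxon3: 7/33 differ, p = 0.212, d = 0.249.
The smallest distance is between taxon2 and taxon3.

taxon2 and taxon3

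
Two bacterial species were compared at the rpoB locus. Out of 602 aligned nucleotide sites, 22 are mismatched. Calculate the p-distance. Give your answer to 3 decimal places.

p = 22/602 = 0.036544… ≈ 0.037 (to 3 d.p.).

0.037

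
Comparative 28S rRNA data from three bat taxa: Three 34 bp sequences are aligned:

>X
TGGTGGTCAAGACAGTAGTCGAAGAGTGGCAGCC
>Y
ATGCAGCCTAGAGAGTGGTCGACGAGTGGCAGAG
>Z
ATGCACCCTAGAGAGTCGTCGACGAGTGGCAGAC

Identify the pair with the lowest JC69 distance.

Y and Z

X–Y: 11/34 differ, p = 0.324, d = 0.423.
X–Z: 11/34 differ, p = 0.324, d = 0.423.
Y–Z: 3/34 differ, p = 0.088, d = 0.094.
The smallest distance is between Y and Z.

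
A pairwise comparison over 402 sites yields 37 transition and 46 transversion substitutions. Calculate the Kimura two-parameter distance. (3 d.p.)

0.242

P = 37/402 ≈ 0.09204 and Q = 46/402 ≈ 0.114428.
Under the Kimura two-parameter model, d = −½ ln(1 − 2P − Q) − ¼ ln(1 − 2Q).
1 − 2P − Q = 0.701492, giving −½ ln(0.701492) = 0.177273.
1 − 2Q = 0.771144, giving −¼ ln(0.771144) = 0.064970.
d = 0.177273 + 0.064970 = 0.242243.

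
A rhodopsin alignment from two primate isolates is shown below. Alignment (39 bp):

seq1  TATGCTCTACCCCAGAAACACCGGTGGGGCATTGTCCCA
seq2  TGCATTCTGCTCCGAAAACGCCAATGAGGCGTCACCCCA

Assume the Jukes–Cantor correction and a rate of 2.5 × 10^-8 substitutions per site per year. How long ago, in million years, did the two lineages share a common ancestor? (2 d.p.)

The sequences differ at 16 of 39 sites, so p = 16/39 ≈ 0.410256.
d = −(3/4) ln(1 − 4p/3) = −0.75 ln(1 − 0.547008) = −0.75 ln(0.452992)
  = −0.75 × (-0.791881) = 0.593911 substitutions/site.
Under a molecular clock d = 2μt, so t = d/(2μ) = 0.593911 / (2 × 2.5 × 10^-8) = 11.88 million years.

11.88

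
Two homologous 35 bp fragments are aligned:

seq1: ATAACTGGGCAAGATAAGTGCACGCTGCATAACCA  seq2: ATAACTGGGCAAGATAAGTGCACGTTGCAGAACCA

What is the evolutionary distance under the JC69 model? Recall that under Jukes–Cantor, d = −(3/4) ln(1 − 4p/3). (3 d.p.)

The sequences differ at 2 of 35 sites (25, 30), so p = 2/35 ≈ 0.057143.
d = −(3/4) ln(1 − 4p/3) = −0.75 ln(1 − 0.076191) = −0.75 ln(0.923809)
  = −0.75 × (-0.079250) = 0.059438 substitutions/site.

0.059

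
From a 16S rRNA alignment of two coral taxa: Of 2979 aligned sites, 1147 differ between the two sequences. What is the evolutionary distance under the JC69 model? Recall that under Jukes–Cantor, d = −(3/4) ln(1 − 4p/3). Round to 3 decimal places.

p = 1147/2979 ≈ 0.385029.
d = −(3/4) ln(1 − 4p/3) = −0.75 ln(1 − 0.513372) = −0.75 ln(0.486628)
  = −0.75 × (-0.720255) = 0.540191 substitutions/site.

0.540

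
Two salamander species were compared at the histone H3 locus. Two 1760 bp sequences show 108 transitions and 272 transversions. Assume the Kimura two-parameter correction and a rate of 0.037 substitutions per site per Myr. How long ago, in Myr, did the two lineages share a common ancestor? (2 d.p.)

P = 108/1760 ≈ 0.061364 and Q = 272/1760 ≈ 0.154545.
Under the Kimura two-parameter model, d = −½ ln(1 − 2P − Q) − ¼ ln(1 − 2Q).
1 − 2P − Q = 0.722727, giving −½ ln(0.722727) = 0.162362.
1 − 2Q = 0.69091, giving −¼ ln(0.69091) = 0.092436.
d = 0.162362 + 0.092436 = 0.254798.
Under a molecular clock d = 2μt, so t = d/(2μ) = 0.254798 / (2 × 0.037) = 3.44 Myr.

3.44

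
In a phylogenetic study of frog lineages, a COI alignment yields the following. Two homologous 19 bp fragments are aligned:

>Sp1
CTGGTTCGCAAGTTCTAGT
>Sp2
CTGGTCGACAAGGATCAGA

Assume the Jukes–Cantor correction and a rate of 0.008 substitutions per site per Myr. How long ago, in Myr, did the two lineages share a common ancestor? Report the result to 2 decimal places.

The sequences differ at 8 of 19 sites (6, 7, 8, 13, 14, 15, 16, 19), so p = 8/19 ≈ 0.421053.
d = −(3/4) ln(1 − 4p/3) = −0.75 ln(1 − 0.561404) = −0.75 ln(0.438596)
  = −0.75 × (-0.824177) = 0.618133 substitutions/site.
Under a molecular clock d = 2μt, so t = d/(2μ) = 0.618133 / (2 × 0.008) = 38.63 Myr.

38.63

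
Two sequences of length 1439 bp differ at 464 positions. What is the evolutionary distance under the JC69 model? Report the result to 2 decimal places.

p = 464/1439 ≈ 0.322446.
d = −(3/4) ln(1 − 4p/3) = −0.75 ln(1 − 0.429928) = −0.75 ln(0.570072)
  = −0.75 × (-0.561993) = 0.421495 substitutions/site.

0.42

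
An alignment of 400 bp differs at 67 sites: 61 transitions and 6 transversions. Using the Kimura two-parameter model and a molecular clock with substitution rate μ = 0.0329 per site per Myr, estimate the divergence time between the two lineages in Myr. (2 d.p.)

3.05

P = 61/400 = 0.1525 and Q = 6/400 = 0.015.
Under the Kimura two-parameter model, d = −½ ln(1 − 2P − Q) − ¼ ln(1 − 2Q).
1 − 2P − Q = 0.68, giving −½ ln(0.68) = 0.192831.
1 − 2Q = 0.97, giving −¼ ln(0.97) = 0.007615.
d = 0.192831 + 0.007615 = 0.200446.
Under a molecular clock d = 2μt, so t = d/(2μ) = 0.200446 / (2 × 0.0329) = 3.05 Myr.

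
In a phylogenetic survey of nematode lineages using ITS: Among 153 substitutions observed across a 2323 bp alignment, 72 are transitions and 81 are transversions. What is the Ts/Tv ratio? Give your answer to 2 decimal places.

0.89

R = 72/81 = 0.888888… ≈ 0.89 (to 2 d.p.).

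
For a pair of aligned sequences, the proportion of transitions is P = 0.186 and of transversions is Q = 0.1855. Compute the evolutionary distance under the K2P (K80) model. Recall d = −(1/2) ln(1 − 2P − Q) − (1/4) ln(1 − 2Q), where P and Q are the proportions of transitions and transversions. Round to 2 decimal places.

0.52

Under the Kimura two-parameter model, d = −½ ln(1 − 2P − Q) − ¼ ln(1 − 2Q).
1 − 2P − Q = 0.4425, giving −½ ln(0.4425) = 0.407657.
1 − 2Q = 0.629, giving −¼ ln(0.629) = 0.115906.
d = 0.407657 + 0.115906 = 0.523563.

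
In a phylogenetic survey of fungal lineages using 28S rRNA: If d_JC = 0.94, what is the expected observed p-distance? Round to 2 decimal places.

p = (3/4)(1 − e^(−4d/3)) = 0.75 × (1 − e^(-1.253333)) = 0.75 × (1 − 0.285551) = 0.535837.

0.54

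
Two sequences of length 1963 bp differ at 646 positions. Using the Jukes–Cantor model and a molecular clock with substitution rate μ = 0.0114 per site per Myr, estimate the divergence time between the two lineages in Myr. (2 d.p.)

p = 646/1963 ≈ 0.329088.
d = −(3/4) ln(1 − 4p/3) = −0.75 ln(1 − 0.438784) = −0.75 ln(0.561216)
  = −0.75 × (-0.577649) = 0.433237 substitutions/site.
Under a molecular clock d = 2μt, so t = d/(2μ) = 0.433237 / (2 × 0.0114) = 19.00 Myr.

19.00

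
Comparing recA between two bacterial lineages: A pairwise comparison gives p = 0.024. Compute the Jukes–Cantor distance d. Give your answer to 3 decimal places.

0.024

d = −(3/4) ln(1 − 4p/3) = −0.75 ln(1 − 0.032) = −0.75 ln(0.968)
  = −0.75 × (-0.032523) = 0.024392 substitutions/site.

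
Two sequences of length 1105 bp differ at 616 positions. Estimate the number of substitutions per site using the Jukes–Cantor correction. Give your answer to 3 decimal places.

p = 616/1105 ≈ 0.557466.
d = −(3/4) ln(1 − 4p/3) = −0.75 ln(1 − 0.743288) = −0.75 ln(0.256712)
  = −0.75 × (-1.359800) = 1.019850 substitutions/site.

1.020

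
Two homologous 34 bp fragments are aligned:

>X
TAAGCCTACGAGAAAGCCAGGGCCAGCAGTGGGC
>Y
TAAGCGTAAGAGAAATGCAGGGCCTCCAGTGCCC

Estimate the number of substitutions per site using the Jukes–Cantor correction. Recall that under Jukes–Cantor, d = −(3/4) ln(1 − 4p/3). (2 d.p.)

The sequences differ at 8 of 34 sites (6, 9, 16, 17, 25, 26, 32, 33), so p = 8/34 ≈ 0.235294.
d = −(3/4) ln(1 − 4p/3) = −0.75 ln(1 − 0.313725) = −0.75 ln(0.686275)
  = −0.75 × (-0.376477) = 0.282358 substitutions/site.

0.28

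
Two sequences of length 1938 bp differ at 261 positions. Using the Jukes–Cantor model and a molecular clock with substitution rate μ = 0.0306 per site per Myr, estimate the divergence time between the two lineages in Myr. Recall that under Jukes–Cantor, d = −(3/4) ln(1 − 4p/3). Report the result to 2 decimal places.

2.43

p = 261/1938 ≈ 0.134675.
d = −(3/4) ln(1 − 4p/3) = −0.75 ln(1 − 0.179567) = −0.75 ln(0.820433)
  = −0.75 × (-0.197923) = 0.148442 substitutions/site.
Under a molecular clock d = 2μt, so t = d/(2μ) = 0.148442 / (2 × 0.0306) = 2.43 Myr.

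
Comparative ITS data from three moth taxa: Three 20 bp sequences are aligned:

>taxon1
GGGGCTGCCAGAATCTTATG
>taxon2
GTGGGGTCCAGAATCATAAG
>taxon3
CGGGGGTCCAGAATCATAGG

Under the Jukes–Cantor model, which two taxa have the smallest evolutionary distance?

taxon2 and taxon3

taxon1–taxon2: 6/20 differ, p = 0.300, d = 0.383.
taxon1–taxon3: 6/20 differ, p = 0.300, d = 0.383.
taxon2–taxon3: 3/20 differ, p = 0.150, d = 0.167.
The smallest distance is between taxon2 and taxon3.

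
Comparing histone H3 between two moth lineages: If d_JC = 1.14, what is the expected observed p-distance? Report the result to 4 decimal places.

p = (3/4)(1 − e^(−4d/3)) = 0.75 × (1 − e^(-1.52)) = 0.75 × (1 − 0.218712) = 0.585966.

0.5860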